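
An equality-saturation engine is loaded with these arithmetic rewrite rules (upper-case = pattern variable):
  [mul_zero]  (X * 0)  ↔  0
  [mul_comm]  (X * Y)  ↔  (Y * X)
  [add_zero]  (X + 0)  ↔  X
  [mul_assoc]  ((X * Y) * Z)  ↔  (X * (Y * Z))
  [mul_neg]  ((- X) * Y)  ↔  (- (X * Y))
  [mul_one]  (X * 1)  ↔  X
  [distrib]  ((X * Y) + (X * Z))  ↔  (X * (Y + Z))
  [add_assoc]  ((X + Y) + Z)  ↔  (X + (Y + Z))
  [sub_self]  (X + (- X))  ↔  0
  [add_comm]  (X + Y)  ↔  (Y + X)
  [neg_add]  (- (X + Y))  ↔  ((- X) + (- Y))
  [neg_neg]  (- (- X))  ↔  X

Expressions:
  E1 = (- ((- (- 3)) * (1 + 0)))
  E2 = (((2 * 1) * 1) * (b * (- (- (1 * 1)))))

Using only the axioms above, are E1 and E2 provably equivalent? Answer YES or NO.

NO

All listed rules preserve value, hence provable equivalence implies equal values everywhere; look for a separating assignment.
b=0 gives E1 ↦ -3, E2 ↦ 0; values differ ⇒ not provably equivalent.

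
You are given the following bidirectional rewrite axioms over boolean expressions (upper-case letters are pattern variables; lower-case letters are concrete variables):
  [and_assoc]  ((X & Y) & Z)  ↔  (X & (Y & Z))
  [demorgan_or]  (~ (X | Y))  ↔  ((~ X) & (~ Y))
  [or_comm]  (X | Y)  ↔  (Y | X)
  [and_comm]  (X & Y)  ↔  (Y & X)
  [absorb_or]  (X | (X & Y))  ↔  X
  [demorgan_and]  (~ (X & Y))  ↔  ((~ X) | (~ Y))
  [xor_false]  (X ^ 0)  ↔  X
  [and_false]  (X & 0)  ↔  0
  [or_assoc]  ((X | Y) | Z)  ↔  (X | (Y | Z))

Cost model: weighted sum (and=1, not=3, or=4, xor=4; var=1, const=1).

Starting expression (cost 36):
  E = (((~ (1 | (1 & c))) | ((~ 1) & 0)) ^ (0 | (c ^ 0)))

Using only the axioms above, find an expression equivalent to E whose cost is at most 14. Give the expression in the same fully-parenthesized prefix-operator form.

step 1: xor_false (→) rewrites (c ^ 0) into c, now (((~ (1 | (1 & c))) | ((~ 1) & 0)) ^ (0 | c))
step 2: absorb_or (→) rewrites (1 | (1 & c)) into 1, now (((~ 1) | ((~ 1) & 0)) ^ (0 | c))
step 3: absorb_or (→) rewrites ((~ 1) | ((~ 1) & 0)) into (~ 1), reaching cost 14 (bound 14)

((~ 1) ^ (0 | c))   [cost 14]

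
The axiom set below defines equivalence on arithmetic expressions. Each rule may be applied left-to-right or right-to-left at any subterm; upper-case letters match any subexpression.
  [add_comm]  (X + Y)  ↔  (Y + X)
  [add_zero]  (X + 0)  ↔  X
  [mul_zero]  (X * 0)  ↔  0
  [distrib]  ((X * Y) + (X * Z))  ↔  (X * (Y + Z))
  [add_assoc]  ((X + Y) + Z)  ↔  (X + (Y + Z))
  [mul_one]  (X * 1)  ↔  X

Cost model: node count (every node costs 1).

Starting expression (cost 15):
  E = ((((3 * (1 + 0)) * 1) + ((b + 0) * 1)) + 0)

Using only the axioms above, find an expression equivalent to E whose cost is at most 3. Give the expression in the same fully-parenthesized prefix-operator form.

step 1: add_zero (→) rewrites (1 + 0) into 1, now ((((3 * 1) * 1) + ((b + 0) * 1)) + 0)
step 2: mul_one (→) rewrites ((3 * 1) * 1) into (3 * 1), now (((3 * 1) + ((b + 0) * 1)) + 0)
step 3: mul_one (→) rewrites ((b + 0) * 1) into (b + 0), now (((3 * 1) + (b + 0)) + 0)
step 4: mul_one (→) rewrites (3 * 1) into 3, now ((3 + (b + 0)) + 0)
step 5: add_zero (→) rewrites (b + 0) into b, now ((3 + b) + 0)
step 6: add_zero (→) rewrites ((3 + b) + 0) into (3 + b), reaching cost 3 (bound 3)

(3 + b)   [cost 3]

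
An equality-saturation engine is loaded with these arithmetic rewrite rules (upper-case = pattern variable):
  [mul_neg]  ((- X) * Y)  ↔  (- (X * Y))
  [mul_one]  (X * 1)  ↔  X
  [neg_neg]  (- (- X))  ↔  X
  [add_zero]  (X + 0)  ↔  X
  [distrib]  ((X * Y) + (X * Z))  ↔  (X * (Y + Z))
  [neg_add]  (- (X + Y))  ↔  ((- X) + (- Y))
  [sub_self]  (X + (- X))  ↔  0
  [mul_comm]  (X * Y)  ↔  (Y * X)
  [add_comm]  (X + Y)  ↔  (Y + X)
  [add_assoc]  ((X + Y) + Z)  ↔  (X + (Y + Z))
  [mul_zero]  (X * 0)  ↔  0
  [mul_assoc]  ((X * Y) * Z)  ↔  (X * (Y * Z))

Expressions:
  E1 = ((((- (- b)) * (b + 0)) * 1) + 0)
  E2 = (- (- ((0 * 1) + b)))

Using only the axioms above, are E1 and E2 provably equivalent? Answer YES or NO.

NO

All listed rules preserve value, hence provable equivalence implies equal values everywhere; look for a separating assignment.
b=-1 gives E1 ↦ 1, E2 ↦ -1; values differ ⇒ not provably equivalent.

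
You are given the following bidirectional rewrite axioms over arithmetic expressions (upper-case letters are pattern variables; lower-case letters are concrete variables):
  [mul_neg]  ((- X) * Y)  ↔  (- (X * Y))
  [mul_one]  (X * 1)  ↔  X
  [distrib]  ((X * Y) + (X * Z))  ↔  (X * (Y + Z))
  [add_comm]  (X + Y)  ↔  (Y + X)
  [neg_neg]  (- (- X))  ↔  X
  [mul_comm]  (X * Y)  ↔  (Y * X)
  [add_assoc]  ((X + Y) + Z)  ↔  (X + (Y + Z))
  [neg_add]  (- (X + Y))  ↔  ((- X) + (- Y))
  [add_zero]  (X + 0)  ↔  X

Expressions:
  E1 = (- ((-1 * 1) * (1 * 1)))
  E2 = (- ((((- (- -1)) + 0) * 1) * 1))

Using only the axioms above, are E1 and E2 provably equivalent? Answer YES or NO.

step 1: mul_one (→) rewrites (1 * 1) into 1, now (- ((-1 * 1) * 1))
step 2: mul_one (→) rewrites (-1 * 1) into -1, now (- (-1 * 1))
step 3: add_zero (←) rewrites -1 into (-1 + 0), now (- ((-1 + 0) * 1))
step 4: neg_neg (←) rewrites -1 into (- (- -1)), now (- (((- (- -1)) + 0) * 1))
step 5: mul_one (←) rewrites (((- (- -1)) + 0) * 1) into ((((- (- -1)) + 0) * 1) * 1), which is E2

YES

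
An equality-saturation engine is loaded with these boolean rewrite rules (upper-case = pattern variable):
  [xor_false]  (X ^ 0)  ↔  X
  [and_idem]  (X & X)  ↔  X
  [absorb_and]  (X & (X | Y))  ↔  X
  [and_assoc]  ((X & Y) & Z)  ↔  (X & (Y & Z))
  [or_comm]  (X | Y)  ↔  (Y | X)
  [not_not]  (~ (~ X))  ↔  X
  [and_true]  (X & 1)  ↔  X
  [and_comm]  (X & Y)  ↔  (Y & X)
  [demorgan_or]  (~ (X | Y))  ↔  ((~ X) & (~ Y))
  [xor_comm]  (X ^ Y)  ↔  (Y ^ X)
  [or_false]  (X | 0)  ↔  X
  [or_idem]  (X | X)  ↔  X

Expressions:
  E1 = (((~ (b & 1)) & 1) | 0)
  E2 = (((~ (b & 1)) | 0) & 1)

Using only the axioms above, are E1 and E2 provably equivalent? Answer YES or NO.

YES

1. [or_false →] (((~ (b & 1)) & 1) | 0)  →  ((~ (b & 1)) & 1)
2. [and_true →] (b & 1)  →  b;  E1 = ((~ b) & 1)
3. [and_true →] ((~ b) & 1)  →  (~ b)
4. [or_false ←] (~ b)  →  ((~ b) | 0)
5. [and_true ←] ((~ b) | 0)  →  (((~ b) | 0) & 1)
6. [and_true ←] b  →  (b & 1);  this is E2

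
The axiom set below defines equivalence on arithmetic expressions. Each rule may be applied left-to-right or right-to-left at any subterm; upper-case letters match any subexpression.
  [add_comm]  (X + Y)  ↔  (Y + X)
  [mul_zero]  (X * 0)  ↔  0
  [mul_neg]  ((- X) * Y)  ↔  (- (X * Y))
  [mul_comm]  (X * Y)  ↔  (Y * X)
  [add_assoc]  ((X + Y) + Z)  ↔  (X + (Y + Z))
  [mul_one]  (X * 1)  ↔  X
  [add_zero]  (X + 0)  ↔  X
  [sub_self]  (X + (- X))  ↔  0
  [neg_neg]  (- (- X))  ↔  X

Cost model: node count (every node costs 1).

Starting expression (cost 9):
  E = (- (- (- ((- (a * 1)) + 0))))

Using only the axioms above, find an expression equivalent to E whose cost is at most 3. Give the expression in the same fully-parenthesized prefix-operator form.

(- (- a))   [cost 3]

(1) (- (- ((- (a * 1)) + 0)))  =[neg_neg →]=  ((- (a * 1)) + 0)    ⊢ (- ((- (a * 1)) + 0))
(2) (a * 1)  =[mul_one →]=  a    ⊢ (- ((- a) + 0))
(3) ((- a) + 0)  =[add_zero →]=  (- a)    ⊢ cost 3, within 3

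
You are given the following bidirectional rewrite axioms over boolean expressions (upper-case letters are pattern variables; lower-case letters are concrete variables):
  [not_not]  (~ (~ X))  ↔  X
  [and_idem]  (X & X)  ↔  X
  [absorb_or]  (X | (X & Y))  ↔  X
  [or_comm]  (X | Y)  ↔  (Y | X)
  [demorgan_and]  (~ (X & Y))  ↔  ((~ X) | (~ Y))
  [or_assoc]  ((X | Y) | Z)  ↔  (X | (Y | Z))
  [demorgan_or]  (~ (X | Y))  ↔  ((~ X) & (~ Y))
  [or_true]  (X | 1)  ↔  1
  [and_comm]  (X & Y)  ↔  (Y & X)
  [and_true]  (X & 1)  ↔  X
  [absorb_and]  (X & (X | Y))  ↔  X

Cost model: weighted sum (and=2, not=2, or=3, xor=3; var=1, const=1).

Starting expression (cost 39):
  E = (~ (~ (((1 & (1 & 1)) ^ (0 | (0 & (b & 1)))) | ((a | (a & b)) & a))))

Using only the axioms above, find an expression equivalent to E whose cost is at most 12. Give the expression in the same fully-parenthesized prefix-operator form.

((1 ^ 0) | (a & a))   [cost 12]

(1) (~ (~ (((1 & (1 & 1)) ^ (0 | (0 & (b & 1)))) | ((a | (a & b)) & a))))  =[not_not →]=  (((1 & (1 & 1)) ^ (0 | (0 & (b & 1)))) | ((a | (a & b)) & a))
(2) (1 & 1)  =[and_idem →]=  1    ⊢ (((1 & 1) ^ (0 | (0 & (b & 1)))) | ((a | (a & b)) & a))
(3) (a | (a & b))  =[absorb_or →]=  a    ⊢ (((1 & 1) ^ (0 | (0 & (b & 1)))) | (a & a))
(4) (1 & 1)  =[and_true →]=  1    ⊢ ((1 ^ (0 | (0 & (b & 1)))) | (a & a))
(5) (b & 1)  =[and_true →]=  b    ⊢ ((1 ^ (0 | (0 & b))) | (a & a))
(6) (0 | (0 & b))  =[absorb_or →]=  0    ⊢ cost 12, within 12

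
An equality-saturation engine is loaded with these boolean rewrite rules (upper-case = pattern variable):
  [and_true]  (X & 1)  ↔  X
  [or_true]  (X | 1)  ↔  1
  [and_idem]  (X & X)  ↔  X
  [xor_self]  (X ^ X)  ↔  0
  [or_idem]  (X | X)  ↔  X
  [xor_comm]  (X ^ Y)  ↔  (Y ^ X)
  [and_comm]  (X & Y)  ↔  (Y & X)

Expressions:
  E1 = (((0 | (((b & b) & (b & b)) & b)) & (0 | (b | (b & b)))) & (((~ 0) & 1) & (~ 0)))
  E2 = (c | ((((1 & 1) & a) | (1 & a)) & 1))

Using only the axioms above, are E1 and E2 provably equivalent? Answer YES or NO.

The axioms are sound identities: if E1 ↔* E2 then E1 and E2 evaluate identically under any assignment.
Under a=0, b=0, c=1: E1 evaluates to 0, E2 to 1. Distinct ⇒ no rewrite sequence connects them.

NO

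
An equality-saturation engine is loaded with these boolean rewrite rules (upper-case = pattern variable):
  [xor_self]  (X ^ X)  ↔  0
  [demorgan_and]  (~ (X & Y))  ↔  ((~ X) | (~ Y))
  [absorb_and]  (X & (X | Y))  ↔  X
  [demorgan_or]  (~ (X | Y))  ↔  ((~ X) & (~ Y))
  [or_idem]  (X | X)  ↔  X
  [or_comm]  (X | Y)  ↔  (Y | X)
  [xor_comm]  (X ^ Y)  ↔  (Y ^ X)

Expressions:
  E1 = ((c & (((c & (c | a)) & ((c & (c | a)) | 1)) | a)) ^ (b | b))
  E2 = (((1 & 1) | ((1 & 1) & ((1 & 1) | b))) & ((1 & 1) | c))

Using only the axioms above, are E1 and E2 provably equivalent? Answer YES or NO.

NO

Every axiom is a valid identity, so a rewrite proof would force E1 and E2 to agree under every assignment.
At a=0, b=0, c=0: E1 = 0 but E2 = 1; they differ, so no derivation exists.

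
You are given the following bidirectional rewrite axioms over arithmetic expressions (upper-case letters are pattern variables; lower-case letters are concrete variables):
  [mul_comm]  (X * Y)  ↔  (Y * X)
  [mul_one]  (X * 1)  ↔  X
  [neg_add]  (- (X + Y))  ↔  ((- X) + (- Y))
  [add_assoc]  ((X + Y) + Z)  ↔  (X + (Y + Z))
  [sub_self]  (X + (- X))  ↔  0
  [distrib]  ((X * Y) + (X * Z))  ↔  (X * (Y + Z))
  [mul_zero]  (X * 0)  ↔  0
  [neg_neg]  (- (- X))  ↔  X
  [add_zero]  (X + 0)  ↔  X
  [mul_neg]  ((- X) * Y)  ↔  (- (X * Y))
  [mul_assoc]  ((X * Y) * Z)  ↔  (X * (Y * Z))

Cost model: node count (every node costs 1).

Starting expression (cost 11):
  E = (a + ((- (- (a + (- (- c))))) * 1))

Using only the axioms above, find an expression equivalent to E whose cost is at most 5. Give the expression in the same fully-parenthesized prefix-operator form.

(a + (a + c))   [cost 5]

(1) (- (- (a + (- (- c)))))  =[neg_neg →]=  (a + (- (- c)))    ⊢ (a + ((a + (- (- c))) * 1))
(2) ((a + (- (- c))) * 1)  =[mul_one →]=  (a + (- (- c)))    ⊢ (a + (a + (- (- c))))
(3) (- (- c))  =[neg_neg →]=  c    ⊢ cost 5, within 5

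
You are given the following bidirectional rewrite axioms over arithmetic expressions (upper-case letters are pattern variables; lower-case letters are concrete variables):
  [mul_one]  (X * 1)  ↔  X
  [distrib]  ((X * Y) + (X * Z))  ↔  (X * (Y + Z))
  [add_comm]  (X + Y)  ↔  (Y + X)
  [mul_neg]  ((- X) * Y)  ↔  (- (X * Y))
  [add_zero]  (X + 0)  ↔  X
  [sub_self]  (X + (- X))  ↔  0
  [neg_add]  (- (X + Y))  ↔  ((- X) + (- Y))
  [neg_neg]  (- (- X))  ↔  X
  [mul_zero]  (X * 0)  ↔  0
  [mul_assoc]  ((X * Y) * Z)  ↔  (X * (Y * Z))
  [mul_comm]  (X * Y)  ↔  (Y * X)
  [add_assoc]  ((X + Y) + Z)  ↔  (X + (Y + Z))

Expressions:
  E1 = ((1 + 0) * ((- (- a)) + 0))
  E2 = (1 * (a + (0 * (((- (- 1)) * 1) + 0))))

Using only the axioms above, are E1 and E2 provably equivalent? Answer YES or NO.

YES

(1) ((- (- a)) + 0)  =[add_zero →]=  (- (- a))    ⊢ ((1 + 0) * (- (- a)))
(2) (- (- a))  =[neg_neg →]=  a    ⊢ ((1 + 0) * a)
(3) (1 + 0)  =[add_zero →]=  1    ⊢ (1 * a)
(4) a  =[add_zero ←]=  (a + 0)    ⊢ (1 * (a + 0))
(5) 0  =[mul_one ←]=  (0 * 1)    ⊢ (1 * (a + (0 * 1)))
(6) 1  =[add_zero ←]=  (1 + 0)    ⊢ (1 * (a + (0 * (1 + 0))))
(7) 1  =[mul_one ←]=  (1 * 1)    ⊢ (1 * (a + (0 * ((1 * 1) + 0))))
(8) 1  =[neg_neg ←]=  (- (- 1))    ⊢ E2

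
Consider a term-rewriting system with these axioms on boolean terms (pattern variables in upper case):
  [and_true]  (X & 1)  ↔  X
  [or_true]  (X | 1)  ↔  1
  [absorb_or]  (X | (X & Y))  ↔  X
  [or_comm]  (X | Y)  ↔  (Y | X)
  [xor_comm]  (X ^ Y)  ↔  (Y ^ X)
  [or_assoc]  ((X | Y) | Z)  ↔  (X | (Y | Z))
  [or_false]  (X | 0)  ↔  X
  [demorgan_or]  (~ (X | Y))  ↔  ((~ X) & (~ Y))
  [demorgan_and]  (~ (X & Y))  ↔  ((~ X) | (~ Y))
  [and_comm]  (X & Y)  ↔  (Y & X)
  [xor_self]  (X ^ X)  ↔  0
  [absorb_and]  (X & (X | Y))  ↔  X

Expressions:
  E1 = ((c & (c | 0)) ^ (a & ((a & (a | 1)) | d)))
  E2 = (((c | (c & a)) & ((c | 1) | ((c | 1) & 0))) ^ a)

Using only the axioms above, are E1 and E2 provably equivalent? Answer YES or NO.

(1) (a & (a | 1))  =[absorb_and →]=  a    ⊢ ((c & (c | 0)) ^ (a & (a | d)))
(2) (c & (c | 0))  =[absorb_and →]=  c    ⊢ (c ^ (a & (a | d)))
(3) (a & (a | d))  =[absorb_and →]=  a    ⊢ (c ^ a)
(4) c  =[absorb_and ←]=  (c & (c | 1))    ⊢ ((c & (c | 1)) ^ a)
(5) c  =[absorb_or ←]=  (c | (c & a))    ⊢ (((c | (c & a)) & (c | 1)) ^ a)
(6) (c | 1)  =[absorb_or ←]=  ((c | 1) | ((c | 1) & 0))    ⊢ E2

YES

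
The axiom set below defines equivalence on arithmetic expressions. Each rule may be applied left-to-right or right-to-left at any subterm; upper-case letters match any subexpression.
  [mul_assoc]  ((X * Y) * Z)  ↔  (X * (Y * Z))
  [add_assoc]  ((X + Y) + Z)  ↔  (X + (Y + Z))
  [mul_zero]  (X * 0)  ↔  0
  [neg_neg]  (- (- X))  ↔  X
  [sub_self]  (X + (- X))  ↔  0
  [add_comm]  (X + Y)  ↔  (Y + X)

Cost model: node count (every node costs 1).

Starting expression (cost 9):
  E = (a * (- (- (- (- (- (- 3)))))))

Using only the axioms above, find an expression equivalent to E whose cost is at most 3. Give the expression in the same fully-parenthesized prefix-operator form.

step 1: neg_neg (→) rewrites (- (- (- (- (- (- 3)))))) into (- (- (- (- 3)))), now (a * (- (- (- (- 3)))))
step 2: neg_neg (→) rewrites (- (- (- 3))) into (- 3), now (a * (- (- 3)))
step 3: neg_neg (→) rewrites (- (- 3)) into 3, reaching cost 3 (bound 3)

(a * 3)   [cost 3]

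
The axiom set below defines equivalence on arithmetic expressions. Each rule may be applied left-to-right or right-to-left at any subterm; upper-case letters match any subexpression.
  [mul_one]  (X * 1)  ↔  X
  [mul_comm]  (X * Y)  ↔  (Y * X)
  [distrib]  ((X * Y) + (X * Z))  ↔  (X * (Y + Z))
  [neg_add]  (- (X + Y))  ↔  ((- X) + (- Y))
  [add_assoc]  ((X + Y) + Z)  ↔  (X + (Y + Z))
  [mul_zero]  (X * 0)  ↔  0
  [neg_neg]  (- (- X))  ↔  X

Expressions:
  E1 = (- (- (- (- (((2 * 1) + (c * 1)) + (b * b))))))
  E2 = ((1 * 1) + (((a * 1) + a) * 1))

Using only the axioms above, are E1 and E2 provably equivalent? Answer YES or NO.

NO

Every axiom is a valid identity, so a rewrite proof would force E1 and E2 to agree under every assignment.
At a=0, b=0, c=0: E1 = 2 but E2 = 1; they differ, so no derivation exists.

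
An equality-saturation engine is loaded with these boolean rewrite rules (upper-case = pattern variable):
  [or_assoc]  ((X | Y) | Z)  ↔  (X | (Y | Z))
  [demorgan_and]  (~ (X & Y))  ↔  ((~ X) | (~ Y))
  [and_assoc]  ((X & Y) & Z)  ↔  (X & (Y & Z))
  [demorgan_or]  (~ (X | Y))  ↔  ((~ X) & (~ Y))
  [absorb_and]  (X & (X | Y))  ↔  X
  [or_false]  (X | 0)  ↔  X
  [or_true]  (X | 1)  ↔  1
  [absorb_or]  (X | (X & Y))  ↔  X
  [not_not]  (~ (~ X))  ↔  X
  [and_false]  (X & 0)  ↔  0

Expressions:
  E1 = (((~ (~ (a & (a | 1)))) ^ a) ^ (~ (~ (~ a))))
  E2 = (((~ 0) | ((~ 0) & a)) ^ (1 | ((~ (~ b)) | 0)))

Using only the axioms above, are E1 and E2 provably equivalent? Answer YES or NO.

NO

The axioms are sound identities: if E1 ↔* E2 then E1 and E2 evaluate identically under any assignment.
Under a=0, b=0: E1 evaluates to 1, E2 to 0. Distinct ⇒ no rewrite sequence connects them.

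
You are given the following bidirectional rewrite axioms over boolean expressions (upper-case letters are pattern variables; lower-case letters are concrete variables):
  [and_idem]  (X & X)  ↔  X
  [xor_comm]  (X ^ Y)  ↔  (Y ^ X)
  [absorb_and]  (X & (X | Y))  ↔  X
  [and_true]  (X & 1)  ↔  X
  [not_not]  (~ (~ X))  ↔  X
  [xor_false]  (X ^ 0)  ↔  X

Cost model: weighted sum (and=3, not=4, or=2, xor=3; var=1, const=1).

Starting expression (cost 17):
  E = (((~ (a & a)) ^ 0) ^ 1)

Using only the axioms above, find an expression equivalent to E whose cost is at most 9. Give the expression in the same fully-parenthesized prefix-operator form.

(1) (a & a)  =[and_idem →]=  a    ⊢ (((~ a) ^ 0) ^ 1)
(2) (((~ a) ^ 0) ^ 1)  =[xor_comm →]=  (1 ^ ((~ a) ^ 0))
(3) ((~ a) ^ 0)  =[xor_false →]=  (~ a)    ⊢ cost 9, within 9

(1 ^ (~ a))   [cost 9]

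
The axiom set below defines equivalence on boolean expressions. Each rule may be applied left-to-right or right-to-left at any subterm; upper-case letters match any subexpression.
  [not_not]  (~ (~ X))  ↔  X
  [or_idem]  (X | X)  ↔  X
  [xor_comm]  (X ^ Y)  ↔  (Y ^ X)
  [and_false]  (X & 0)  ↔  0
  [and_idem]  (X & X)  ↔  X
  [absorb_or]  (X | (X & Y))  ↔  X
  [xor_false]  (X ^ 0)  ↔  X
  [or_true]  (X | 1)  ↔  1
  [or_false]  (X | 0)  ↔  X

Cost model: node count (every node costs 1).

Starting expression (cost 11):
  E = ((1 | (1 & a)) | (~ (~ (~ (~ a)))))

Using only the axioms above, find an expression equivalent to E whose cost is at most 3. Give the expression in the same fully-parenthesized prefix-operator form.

step 1: not_not (→) rewrites (~ (~ (~ (~ a)))) into (~ (~ a)), now ((1 | (1 & a)) | (~ (~ a)))
step 2: absorb_or (→) rewrites (1 | (1 & a)) into 1, now (1 | (~ (~ a)))
step 3: not_not (→) rewrites (~ (~ a)) into a, reaching cost 3 (bound 3)

(1 | a)   [cost 3]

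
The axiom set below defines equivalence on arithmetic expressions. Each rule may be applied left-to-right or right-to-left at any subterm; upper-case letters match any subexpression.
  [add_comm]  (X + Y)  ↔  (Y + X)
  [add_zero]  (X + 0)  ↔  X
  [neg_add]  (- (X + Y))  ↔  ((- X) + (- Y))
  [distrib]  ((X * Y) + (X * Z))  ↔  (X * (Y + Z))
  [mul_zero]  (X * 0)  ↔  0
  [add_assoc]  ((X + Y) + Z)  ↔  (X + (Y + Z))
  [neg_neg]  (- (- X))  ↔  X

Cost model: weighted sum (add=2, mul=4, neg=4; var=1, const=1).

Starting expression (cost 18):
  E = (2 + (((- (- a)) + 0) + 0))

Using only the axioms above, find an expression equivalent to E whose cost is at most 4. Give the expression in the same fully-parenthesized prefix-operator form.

1. [add_zero →] (((- (- a)) + 0) + 0)  →  ((- (- a)) + 0);  E = (2 + ((- (- a)) + 0))
2. [add_zero →] ((- (- a)) + 0)  →  (- (- a));  E = (2 + (- (- a)))
3. [neg_neg →] (- (- a))  →  a;  cost 4 ≤ 4, done

(2 + a)   [cost 4]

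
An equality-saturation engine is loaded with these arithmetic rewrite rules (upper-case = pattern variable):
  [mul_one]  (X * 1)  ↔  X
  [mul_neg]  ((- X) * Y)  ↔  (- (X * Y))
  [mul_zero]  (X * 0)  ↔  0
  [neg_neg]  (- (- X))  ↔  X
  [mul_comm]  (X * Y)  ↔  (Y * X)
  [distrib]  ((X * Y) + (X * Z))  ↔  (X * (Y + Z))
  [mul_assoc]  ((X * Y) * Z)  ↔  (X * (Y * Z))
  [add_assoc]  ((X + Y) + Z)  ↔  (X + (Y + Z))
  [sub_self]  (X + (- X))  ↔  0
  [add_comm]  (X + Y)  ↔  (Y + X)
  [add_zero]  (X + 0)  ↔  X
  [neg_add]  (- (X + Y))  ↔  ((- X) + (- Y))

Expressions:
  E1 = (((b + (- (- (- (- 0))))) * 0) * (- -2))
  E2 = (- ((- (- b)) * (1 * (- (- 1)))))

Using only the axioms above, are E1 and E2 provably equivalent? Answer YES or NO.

The axioms are sound identities: if E1 ↔* E2 then E1 and E2 evaluate identically under any assignment.
Under b=1: E1 evaluates to 0, E2 to -1. Distinct ⇒ no rewrite sequence connects them.

NO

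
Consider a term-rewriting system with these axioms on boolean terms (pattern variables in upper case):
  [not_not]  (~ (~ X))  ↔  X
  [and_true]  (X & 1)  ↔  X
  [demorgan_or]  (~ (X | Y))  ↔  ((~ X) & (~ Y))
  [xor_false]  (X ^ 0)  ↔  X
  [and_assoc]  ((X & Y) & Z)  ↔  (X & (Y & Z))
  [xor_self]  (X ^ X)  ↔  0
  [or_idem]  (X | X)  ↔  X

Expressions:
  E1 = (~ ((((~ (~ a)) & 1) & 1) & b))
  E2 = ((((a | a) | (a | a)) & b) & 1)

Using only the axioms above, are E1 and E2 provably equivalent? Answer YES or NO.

NO

All listed rules preserve value, hence provable equivalence implies equal values everywhere; look for a separating assignment.
a=0, b=0 gives E1 ↦ 1, E2 ↦ 0; values differ ⇒ not provably equivalent.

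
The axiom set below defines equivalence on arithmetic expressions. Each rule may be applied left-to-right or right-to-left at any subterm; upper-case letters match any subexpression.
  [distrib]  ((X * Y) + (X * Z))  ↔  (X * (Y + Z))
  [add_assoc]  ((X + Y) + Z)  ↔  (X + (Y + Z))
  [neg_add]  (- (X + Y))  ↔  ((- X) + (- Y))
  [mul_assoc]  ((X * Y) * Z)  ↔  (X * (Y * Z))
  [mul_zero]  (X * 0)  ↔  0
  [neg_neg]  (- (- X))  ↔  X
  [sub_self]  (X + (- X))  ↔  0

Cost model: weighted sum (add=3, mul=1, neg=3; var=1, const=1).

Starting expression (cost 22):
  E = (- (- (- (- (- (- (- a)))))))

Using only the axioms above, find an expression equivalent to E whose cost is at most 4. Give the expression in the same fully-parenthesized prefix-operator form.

(- a)   [cost 4]

step 1: neg_neg (→) rewrites (- (- (- a))) into (- a), now (- (- (- (- (- a)))))
step 2: neg_neg (→) rewrites (- (- a)) into a, now (- (- (- a)))
step 3: neg_neg (→) rewrites (- (- a)) into a, reaching cost 4 (bound 4)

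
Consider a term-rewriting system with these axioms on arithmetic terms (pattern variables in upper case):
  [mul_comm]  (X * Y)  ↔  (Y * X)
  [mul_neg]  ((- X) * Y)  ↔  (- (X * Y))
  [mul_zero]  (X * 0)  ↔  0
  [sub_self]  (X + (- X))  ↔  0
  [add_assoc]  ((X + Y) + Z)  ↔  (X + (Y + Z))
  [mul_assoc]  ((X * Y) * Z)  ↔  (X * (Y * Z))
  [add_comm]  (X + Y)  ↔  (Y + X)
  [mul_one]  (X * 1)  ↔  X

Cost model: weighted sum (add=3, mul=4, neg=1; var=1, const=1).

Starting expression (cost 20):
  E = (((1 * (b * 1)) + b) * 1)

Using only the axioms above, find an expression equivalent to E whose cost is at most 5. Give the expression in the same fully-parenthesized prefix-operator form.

(b + b)   [cost 5]

1. [mul_one →] (b * 1)  →  b;  E = (((1 * b) + b) * 1)
2. [mul_one →] (((1 * b) + b) * 1)  →  ((1 * b) + b)
3. [mul_comm →] (1 * b)  →  (b * 1);  E = ((b * 1) + b)
4. [mul_one →] (b * 1)  →  b;  cost 5 ≤ 5, done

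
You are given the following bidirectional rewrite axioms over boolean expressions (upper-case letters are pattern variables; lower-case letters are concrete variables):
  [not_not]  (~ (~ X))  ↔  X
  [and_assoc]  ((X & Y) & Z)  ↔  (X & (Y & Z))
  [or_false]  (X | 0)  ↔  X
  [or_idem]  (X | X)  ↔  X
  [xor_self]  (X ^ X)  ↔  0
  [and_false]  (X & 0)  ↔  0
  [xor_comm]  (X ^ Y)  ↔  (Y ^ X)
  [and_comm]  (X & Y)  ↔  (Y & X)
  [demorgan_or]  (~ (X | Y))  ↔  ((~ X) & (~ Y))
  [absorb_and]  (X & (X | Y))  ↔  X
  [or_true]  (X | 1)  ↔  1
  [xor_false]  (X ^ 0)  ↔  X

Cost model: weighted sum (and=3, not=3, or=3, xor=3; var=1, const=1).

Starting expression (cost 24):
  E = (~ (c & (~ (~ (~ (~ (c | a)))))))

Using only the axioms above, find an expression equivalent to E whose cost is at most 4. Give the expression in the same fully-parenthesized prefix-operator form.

(~ c)   [cost 4]

1. [not_not →] (~ (~ (c | a)))  →  (c | a);  E = (~ (c & (~ (~ (c | a)))))
2. [not_not →] (~ (~ (c | a)))  →  (c | a);  E = (~ (c & (c | a)))
3. [absorb_and →] (c & (c | a))  →  c;  cost 4 ≤ 4, done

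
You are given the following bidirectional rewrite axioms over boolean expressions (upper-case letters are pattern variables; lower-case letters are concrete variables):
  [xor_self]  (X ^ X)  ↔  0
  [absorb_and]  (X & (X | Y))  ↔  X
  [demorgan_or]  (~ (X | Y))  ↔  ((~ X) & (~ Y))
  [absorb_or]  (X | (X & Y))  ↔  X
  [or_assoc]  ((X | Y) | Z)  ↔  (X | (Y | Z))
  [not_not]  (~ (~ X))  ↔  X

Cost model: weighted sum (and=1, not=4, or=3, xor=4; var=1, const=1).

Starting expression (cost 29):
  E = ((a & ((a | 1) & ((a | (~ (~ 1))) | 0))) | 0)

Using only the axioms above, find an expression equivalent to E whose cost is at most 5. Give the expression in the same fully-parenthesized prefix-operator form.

(1) (~ (~ 1))  =[not_not →]=  1    ⊢ ((a & ((a | 1) & ((a | 1) | 0))) | 0)
(2) ((a | 1) & ((a | 1) | 0))  =[absorb_and →]=  (a | 1)    ⊢ ((a & (a | 1)) | 0)
(3) (a & (a | 1))  =[absorb_and →]=  a    ⊢ cost 5, within 5

(a | 0)   [cost 5]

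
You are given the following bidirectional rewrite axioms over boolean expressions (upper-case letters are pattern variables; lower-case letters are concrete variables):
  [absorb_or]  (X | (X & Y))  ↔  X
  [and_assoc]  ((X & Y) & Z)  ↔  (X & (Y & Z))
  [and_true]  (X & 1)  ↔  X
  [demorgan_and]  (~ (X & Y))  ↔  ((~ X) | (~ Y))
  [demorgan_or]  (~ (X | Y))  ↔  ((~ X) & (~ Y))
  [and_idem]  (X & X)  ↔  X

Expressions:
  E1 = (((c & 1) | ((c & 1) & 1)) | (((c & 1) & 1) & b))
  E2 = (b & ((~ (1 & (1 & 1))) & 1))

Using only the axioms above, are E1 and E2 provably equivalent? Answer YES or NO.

Every axiom is a valid identity, so a rewrite proof would force E1 and E2 to agree under every assignment.
At b=0, c=1: E1 = 1 but E2 = 0; they differ, so no derivation exists.

NO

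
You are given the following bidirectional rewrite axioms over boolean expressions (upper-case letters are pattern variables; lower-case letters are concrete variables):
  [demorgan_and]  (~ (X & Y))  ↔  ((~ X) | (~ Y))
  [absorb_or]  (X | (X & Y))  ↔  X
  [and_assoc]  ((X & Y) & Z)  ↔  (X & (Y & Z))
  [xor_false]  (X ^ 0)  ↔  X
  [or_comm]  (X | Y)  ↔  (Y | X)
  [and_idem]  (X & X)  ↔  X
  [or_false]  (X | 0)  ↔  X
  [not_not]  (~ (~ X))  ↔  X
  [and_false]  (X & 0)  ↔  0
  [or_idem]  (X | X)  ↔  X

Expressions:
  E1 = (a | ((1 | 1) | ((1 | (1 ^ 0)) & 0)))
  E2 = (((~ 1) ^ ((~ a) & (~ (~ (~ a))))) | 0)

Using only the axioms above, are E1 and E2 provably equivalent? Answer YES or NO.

All listed rules preserve value, hence provable equivalence implies equal values everywhere; look for a separating assignment.
a=1 gives E1 ↦ 1, E2 ↦ 0; values differ ⇒ not provably equivalent.

NO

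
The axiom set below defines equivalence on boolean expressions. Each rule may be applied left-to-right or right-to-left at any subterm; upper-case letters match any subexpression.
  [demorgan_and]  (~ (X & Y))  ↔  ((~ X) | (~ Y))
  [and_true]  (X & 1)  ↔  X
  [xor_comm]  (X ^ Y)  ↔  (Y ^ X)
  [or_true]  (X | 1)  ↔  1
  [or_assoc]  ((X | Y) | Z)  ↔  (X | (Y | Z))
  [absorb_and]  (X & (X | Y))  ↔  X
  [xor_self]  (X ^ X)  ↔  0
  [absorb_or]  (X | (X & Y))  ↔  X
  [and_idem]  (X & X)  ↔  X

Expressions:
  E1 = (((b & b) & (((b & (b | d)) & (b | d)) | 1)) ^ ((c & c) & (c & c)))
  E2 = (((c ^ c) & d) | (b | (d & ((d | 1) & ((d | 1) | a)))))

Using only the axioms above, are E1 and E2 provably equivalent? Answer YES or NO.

NO

Every axiom is a valid identity, so a rewrite proof would force E1 and E2 to agree under every assignment.
At a=0, b=0, c=0, d=1: E1 = 0 but E2 = 1; they differ, so no derivation exists.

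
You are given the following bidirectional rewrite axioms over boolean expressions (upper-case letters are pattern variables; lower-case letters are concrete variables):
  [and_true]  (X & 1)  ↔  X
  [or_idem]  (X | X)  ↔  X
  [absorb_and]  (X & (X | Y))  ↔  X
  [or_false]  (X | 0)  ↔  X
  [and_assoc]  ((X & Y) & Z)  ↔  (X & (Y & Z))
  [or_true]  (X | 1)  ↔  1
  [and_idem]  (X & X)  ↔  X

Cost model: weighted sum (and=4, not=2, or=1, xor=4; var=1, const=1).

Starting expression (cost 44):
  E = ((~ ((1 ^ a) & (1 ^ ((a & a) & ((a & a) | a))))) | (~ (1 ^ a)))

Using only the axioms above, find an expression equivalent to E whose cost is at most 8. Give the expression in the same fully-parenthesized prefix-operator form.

(1) ((a & a) & ((a & a) | a))  =[absorb_and →]=  (a & a)    ⊢ ((~ ((1 ^ a) & (1 ^ (a & a)))) | (~ (1 ^ a)))
(2) (a & a)  =[and_idem →]=  a    ⊢ ((~ ((1 ^ a) & (1 ^ a))) | (~ (1 ^ a)))
(3) ((1 ^ a) & (1 ^ a))  =[and_idem →]=  (1 ^ a)    ⊢ ((~ (1 ^ a)) | (~ (1 ^ a)))
(4) ((~ (1 ^ a)) | (~ (1 ^ a)))  =[or_idem →]=  (~ (1 ^ a))    ⊢ cost 8, within 8

(~ (1 ^ a))   [cost 8]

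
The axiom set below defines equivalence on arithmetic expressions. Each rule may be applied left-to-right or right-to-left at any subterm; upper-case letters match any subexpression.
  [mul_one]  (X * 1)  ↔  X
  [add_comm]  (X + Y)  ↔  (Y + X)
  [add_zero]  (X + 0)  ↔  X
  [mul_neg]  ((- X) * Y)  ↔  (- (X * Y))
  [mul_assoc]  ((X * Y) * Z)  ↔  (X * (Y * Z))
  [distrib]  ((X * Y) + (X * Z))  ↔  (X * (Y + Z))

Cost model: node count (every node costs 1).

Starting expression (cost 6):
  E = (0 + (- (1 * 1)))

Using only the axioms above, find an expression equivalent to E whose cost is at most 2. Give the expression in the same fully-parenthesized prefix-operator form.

step 1: add_comm (→) rewrites (0 + (- (1 * 1))) into ((- (1 * 1)) + 0)
step 2: add_zero (→) rewrites ((- (1 * 1)) + 0) into (- (1 * 1))
step 3: mul_one (→) rewrites (1 * 1) into 1, reaching cost 2 (bound 2)

(- 1)   [cost 2]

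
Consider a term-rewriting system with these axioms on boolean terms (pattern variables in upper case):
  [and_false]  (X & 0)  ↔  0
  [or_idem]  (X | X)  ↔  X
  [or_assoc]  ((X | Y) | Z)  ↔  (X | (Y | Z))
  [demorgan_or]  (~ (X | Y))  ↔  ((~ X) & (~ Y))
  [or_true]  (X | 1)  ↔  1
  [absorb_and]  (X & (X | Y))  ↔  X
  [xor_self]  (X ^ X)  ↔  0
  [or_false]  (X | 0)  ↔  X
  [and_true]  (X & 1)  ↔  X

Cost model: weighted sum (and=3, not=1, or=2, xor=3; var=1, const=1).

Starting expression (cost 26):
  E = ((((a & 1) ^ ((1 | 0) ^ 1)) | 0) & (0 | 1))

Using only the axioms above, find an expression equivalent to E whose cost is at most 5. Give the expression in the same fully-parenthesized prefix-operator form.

step 1: or_false (→) rewrites (((a & 1) ^ ((1 | 0) ^ 1)) | 0) into ((a & 1) ^ ((1 | 0) ^ 1)), now (((a & 1) ^ ((1 | 0) ^ 1)) & (0 | 1))
step 2: or_true (→) rewrites (0 | 1) into 1, now (((a & 1) ^ ((1 | 0) ^ 1)) & 1)
step 3: or_false (→) rewrites (1 | 0) into 1, now (((a & 1) ^ (1 ^ 1)) & 1)
step 4: and_true (→) rewrites (((a & 1) ^ (1 ^ 1)) & 1) into ((a & 1) ^ (1 ^ 1))
step 5: xor_self (→) rewrites (1 ^ 1) into 0, now ((a & 1) ^ 0)
step 6: and_true (→) rewrites (a & 1) into a, reaching cost 5 (bound 5)

(a ^ 0)   [cost 5]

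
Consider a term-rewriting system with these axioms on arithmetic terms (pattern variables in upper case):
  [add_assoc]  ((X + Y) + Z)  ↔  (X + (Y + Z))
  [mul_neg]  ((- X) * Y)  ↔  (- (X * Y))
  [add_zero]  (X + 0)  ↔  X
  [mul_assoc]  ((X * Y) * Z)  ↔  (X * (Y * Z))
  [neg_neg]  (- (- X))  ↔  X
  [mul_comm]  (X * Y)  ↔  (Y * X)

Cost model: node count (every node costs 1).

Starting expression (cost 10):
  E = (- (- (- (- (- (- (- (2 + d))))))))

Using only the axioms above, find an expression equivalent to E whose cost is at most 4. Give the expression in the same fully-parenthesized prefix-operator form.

(1) (- (- (- (2 + d))))  =[neg_neg →]=  (- (2 + d))    ⊢ (- (- (- (- (- (2 + d))))))
(2) (- (- (- (- (- (2 + d))))))  =[neg_neg →]=  (- (- (- (2 + d))))
(3) (- (- (2 + d)))  =[neg_neg →]=  (2 + d)    ⊢ cost 4, within 4

(- (2 + d))   [cost 4]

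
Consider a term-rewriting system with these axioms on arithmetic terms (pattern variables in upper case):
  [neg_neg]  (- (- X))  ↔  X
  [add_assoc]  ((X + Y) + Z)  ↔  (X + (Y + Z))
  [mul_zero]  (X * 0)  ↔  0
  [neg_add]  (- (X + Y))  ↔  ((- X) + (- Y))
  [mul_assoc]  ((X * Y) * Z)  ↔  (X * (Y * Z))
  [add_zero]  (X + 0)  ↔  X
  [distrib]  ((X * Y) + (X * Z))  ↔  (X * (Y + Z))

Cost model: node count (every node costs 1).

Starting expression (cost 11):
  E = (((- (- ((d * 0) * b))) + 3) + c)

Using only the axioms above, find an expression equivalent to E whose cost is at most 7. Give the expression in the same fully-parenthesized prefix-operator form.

((0 * b) + (3 + c))   [cost 7]

step 1: add_assoc (→) rewrites (((- (- ((d * 0) * b))) + 3) + c) into ((- (- ((d * 0) * b))) + (3 + c))
step 2: mul_zero (→) rewrites (d * 0) into 0, now ((- (- (0 * b))) + (3 + c))
step 3: neg_neg (→) rewrites (- (- (0 * b))) into (0 * b), reaching cost 7 (bound 7)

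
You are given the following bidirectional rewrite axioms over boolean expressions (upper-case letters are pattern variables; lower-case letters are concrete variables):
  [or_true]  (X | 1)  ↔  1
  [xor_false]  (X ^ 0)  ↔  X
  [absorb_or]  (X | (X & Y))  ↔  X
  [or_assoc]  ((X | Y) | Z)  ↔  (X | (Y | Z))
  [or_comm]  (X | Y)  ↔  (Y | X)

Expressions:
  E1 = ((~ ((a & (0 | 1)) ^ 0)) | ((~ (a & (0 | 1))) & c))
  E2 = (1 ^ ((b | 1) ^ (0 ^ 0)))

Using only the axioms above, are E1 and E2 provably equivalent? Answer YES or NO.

Every axiom is a valid identity, so a rewrite proof would force E1 and E2 to agree under every assignment.
At a=0, b=0, c=0: E1 = 1 but E2 = 0; they differ, so no derivation exists.

NO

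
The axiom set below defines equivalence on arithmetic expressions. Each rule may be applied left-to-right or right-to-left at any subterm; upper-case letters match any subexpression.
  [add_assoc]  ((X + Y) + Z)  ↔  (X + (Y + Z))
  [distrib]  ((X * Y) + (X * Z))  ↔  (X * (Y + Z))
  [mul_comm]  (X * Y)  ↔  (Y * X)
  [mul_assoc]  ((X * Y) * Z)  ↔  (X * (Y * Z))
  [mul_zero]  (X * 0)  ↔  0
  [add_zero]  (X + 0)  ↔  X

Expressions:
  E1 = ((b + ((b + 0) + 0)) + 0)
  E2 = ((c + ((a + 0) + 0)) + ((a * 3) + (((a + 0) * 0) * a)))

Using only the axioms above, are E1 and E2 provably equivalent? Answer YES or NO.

The axioms are sound identities: if E1 ↔* E2 then E1 and E2 evaluate identically under any assignment.
Under a=0, b=0, c=1: E1 evaluates to 0, E2 to 1. Distinct ⇒ no rewrite sequence connects them.

NO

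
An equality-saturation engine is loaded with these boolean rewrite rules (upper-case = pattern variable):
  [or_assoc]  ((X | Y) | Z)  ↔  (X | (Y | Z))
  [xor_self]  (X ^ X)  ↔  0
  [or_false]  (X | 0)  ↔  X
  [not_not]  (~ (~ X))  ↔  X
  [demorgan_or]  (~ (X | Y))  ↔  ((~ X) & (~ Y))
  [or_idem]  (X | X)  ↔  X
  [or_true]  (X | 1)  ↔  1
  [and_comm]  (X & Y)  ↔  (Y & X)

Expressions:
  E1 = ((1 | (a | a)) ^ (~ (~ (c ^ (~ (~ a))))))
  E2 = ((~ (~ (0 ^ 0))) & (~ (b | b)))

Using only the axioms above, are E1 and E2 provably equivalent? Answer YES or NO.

The axioms are sound identities: if E1 ↔* E2 then E1 and E2 evaluate identically under any assignment.
Under a=0, b=0, c=0: E1 evaluates to 1, E2 to 0. Distinct ⇒ no rewrite sequence connects them.

NO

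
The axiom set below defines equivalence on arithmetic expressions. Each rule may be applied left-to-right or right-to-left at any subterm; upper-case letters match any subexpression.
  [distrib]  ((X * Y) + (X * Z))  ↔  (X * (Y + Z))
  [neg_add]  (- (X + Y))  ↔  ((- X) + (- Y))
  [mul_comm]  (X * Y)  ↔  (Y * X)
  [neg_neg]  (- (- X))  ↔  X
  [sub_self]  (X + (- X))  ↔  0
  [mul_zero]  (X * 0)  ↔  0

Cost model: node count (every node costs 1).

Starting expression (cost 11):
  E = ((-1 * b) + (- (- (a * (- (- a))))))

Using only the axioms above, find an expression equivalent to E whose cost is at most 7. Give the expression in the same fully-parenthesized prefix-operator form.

(1) (- (- (a * (- (- a)))))  =[neg_neg →]=  (a * (- (- a)))    ⊢ ((-1 * b) + (a * (- (- a))))
(2) (a * (- (- a)))  =[mul_comm →]=  ((- (- a)) * a)    ⊢ ((-1 * b) + ((- (- a)) * a))
(3) (- (- a))  =[neg_neg →]=  a    ⊢ cost 7, within 7

((-1 * b) + (a * a))   [cost 7]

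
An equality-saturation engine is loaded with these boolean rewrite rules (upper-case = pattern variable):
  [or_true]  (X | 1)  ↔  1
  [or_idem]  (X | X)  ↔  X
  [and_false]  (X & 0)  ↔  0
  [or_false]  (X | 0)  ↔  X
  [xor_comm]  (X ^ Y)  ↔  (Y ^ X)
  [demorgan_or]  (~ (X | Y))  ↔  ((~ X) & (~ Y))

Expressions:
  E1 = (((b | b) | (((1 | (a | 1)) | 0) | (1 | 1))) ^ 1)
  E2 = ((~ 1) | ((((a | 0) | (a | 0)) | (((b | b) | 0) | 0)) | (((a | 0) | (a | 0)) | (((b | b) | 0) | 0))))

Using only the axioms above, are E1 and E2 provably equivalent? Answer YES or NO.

The axioms are sound identities: if E1 ↔* E2 then E1 and E2 evaluate identically under any assignment.
Under a=0, b=1: E1 evaluates to 0, E2 to 1. Distinct ⇒ no rewrite sequence connects them.

NO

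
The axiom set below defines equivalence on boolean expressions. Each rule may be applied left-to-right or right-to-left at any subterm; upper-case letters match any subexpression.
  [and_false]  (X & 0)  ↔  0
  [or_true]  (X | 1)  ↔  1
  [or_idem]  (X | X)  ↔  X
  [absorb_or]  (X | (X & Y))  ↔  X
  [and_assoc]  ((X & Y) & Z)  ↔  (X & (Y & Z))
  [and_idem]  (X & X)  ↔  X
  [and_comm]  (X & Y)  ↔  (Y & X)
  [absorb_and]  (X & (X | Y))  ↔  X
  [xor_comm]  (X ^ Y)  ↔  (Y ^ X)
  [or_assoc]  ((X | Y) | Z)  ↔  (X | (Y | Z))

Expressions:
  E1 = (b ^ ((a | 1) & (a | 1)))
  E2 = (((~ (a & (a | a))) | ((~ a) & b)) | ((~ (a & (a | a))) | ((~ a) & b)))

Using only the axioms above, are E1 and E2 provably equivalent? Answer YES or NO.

All listed rules preserve value, hence provable equivalence implies equal values everywhere; look for a separating assignment.
a=0, b=1 gives E1 ↦ 0, E2 ↦ 1; values differ ⇒ not provably equivalent.

NO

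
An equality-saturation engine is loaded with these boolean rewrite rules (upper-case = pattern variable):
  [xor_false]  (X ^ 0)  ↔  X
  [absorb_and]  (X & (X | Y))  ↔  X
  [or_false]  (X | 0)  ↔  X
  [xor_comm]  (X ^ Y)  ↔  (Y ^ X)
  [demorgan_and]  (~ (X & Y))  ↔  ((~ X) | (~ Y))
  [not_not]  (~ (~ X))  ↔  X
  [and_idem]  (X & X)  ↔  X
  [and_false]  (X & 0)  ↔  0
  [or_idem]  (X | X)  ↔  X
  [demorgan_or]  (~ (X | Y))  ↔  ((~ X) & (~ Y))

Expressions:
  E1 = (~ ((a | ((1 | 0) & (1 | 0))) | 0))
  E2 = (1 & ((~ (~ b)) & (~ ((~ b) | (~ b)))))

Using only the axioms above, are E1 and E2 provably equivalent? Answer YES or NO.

Every axiom is a valid identity, so a rewrite proof would force E1 and E2 to agree under every assignment.
At a=0, b=1: E1 = 0 but E2 = 1; they differ, so no derivation exists.

NO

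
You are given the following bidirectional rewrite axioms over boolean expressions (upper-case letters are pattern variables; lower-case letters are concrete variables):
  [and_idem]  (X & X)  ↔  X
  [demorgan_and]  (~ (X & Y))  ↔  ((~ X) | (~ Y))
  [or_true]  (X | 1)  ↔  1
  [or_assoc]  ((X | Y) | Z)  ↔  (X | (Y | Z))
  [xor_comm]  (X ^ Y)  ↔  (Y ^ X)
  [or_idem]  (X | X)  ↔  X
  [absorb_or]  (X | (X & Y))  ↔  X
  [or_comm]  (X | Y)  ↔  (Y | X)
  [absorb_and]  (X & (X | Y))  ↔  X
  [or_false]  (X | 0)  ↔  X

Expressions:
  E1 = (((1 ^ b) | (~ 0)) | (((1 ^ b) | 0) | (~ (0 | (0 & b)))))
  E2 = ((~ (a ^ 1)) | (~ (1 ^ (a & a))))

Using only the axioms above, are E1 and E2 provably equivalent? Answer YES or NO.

Every axiom is a valid identity, so a rewrite proof would force E1 and E2 to agree under every assignment.
At a=0, b=0: E1 = 1 but E2 = 0; they differ, so no derivation exists.

NO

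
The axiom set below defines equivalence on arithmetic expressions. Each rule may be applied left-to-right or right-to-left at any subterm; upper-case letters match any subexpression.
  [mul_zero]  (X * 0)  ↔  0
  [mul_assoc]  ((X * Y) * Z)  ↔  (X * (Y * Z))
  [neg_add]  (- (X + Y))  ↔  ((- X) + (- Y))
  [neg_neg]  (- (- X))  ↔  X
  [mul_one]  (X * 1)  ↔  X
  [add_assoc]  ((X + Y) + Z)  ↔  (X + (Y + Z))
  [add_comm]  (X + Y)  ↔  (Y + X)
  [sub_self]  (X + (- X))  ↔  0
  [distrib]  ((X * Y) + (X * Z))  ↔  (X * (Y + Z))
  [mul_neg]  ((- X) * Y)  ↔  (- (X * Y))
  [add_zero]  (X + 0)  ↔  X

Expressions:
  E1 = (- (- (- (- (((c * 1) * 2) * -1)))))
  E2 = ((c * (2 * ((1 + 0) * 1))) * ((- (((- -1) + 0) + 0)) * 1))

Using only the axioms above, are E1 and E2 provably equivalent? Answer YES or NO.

(1) (- (- (- (- (((c * 1) * 2) * -1)))))  =[neg_neg →]=  (- (- (((c * 1) * 2) * -1)))
(2) (c * 1)  =[mul_one →]=  c    ⊢ (- (- ((c * 2) * -1)))
(3) (- (- ((c * 2) * -1)))  =[neg_neg →]=  ((c * 2) * -1)
(4) 2  =[mul_one ←]=  (2 * 1)    ⊢ ((c * (2 * 1)) * -1)
(5) -1  =[mul_one ←]=  (-1 * 1)    ⊢ ((c * (2 * 1)) * (-1 * 1))
(6) -1  =[neg_neg ←]=  (- (- -1))    ⊢ ((c * (2 * 1)) * ((- (- -1)) * 1))
(7) 1  =[add_zero ←]=  (1 + 0)    ⊢ ((c * (2 * (1 + 0))) * ((- (- -1)) * 1))
(8) (- -1)  =[add_zero ←]=  ((- -1) + 0)    ⊢ ((c * (2 * (1 + 0))) * ((- ((- -1) + 0)) * 1))
(9) (1 + 0)  =[mul_one ←]=  ((1 + 0) * 1)    ⊢ ((c * (2 * ((1 + 0) * 1))) * ((- ((- -1) + 0)) * 1))
(10) (- -1)  =[add_zero ←]=  ((- -1) + 0)    ⊢ E2

YES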